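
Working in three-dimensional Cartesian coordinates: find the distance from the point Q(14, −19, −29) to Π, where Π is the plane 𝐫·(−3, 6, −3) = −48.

7/√6

n = (−3, 6, −3); n·P − (-48) = -21; |n| = 3√6; distance = 21/(3√6) = 7√6/6.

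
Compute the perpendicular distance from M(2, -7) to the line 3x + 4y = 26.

d = |3·2 + 4·(-7) − 26| / √(9 + 16) = |-48|/5 = 48/5.

48/5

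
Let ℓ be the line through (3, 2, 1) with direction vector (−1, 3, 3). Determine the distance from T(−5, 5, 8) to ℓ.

√46

Direction vector d = (−1, 3, 3).
AP = (−8, 3, 7); AP·d = 38, |AP|² = 122, |d|² = 19.
distance² = |AP|² − (AP·d)²/|d|² = 122 − 1444/19 = 46, so the distance is √46.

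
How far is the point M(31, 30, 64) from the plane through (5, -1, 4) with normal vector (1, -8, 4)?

2

The plane has equation n·(r − (5, -1, 4)) = 0, i.e. n·r = 29.
d = |1·31 + (-8)·30 + 4·64 − 29| / √(1 + 64 + 16) = |18| / 9 = 2.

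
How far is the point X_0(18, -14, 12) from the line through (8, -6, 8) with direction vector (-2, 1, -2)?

Direction vector d = (-2, 1, -2).
AP = (10, -8, 4); AP·d = -36, |AP|² = 180, |d|² = 9.
distance² = |AP|² − (AP·d)²/|d|² = 180 − 1296/9 = 36, so the distance is 6.

6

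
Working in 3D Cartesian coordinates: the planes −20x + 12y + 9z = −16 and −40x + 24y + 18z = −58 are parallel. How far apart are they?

Divide the second equation by 2 to match normals: −20x + 12y + 9z = -29.
Both planes have normal n = (−20, 12, 9), |n| = 25. Any point on the first plane is at distance |(-29) − (-16)|/|n| = 13/25 from the second.

13/25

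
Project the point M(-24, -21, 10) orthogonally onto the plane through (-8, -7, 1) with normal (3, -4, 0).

(-624/25, -493/25, 10)

n = (3, -4, 0), |n|² = 25, and n·M − 4 = 8.
t = 8/25, so the foot is M − t·n = (-24, -21, 10) − (8/25)·(3, -4, 0) = (-624/25, -493/25, 10).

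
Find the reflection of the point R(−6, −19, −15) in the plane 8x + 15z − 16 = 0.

(10, -19, 15)

n = (8, 0, 15), |n|² = 289, n·R − 16 = -289, so t = -289/289 = -1.
Foot F = R − (-1)·n = (2, −19, 0); the reflection is 2F − R = (10, −19, 15).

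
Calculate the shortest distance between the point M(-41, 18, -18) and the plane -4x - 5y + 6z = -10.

24√77/77

n = (-4, -5, 6); n·P − (-10) = -24; |n| = √77; distance = 24/√77 = 24√77/77.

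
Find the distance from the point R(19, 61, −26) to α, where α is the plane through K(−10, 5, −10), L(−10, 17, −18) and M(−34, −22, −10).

KL = (0, 12, −8) and KM = (−24, −27, 0), so a normal is n = KL × KM = (−216, 192, 288).
Then n·(19, 61, −26) − 240 = −120.
|n| = √(46656 + 36864 + 82944) = 408, so the distance is |-120|/408 = 5/17.

5/17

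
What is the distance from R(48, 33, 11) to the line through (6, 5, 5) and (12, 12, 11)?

18√2

A direction vector is d = (6, 7, 6).
AP = (42, 28, 6), and AP × d = (126, −216, 126).
|AP × d|² = 78408 and |d|² = 121, so the distance is √(78408/121) = √648 = 18√2.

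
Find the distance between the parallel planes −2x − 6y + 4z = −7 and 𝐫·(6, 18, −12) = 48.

9/(2√14)

Divide the second equation by -3 to match normals: −2x − 6y + 4z = -16.
With common normal n = (−2, −6, 4) (|n| = 2√14), the distance is |(-7) − (-16)|/|n| = 9/(2√14) = 9√14/28.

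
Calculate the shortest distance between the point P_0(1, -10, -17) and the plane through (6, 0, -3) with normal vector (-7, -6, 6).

The plane has equation n·(r − (6, 0, -3)) = 0, i.e. n·r = -60.
n = (-7, -6, 6); n·P − (-60) = 11; |n| = 11; distance = 11/11 = 1.

1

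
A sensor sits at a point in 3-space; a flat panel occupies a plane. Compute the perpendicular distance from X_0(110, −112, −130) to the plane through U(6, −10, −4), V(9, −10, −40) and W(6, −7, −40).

6

UV = (3, 0, −36) and UW = (0, 3, −36), so a normal is n = UV × UW = (108, 108, 9).
n = (108, 108, 9); n·P − (-468) = -918; |n| = 153; distance = 918/153 = 6.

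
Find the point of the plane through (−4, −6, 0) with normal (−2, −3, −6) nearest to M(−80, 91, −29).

n = (−2, −3, −6), |n|² = 49, and n·M − 26 = 35.
t = 35/49 = 5/7, so the foot is M − t·n = (−80, 91, −29) − (5/7)·(−2, −3, −6) = (−550/7, 652/7, −173/7).

(-550/7, 652/7, -173/7)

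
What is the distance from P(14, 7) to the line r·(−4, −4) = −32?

The normal to the line is n = (−4, −4) with |n| = 4√2.
|n·P − (-32)| = |-84 − (-32)| = 52, so the distance is 52/(4√2) = 13/√2.

13/√2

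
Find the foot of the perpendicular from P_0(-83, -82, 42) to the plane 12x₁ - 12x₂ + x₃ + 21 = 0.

(-1447/17, -1358/17, 711/17)

n = (12, -12, 1), |n|² = 289, and n·P_0 − (-21) = 51.
t = 51/289 = 3/17, so the foot is P_0 − t·n = (-83, -82, 42) − (3/17)·(12, -12, 1) = (-1447/17, -1358/17, 711/17).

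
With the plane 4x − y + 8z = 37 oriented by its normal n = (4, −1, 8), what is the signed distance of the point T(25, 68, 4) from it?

n·T − 37 = 27.
|n| = 9, so the signed distance is 27/9 = 3.

3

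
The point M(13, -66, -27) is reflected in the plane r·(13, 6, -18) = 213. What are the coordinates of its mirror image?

n = (13, 6, -18), |n|² = 529, n·M − 213 = 46, so t = 46/529 = 2/23.
Foot F = M − (2/23)·n = (273/23, -1530/23, -585/23); the reflection is 2F − M = (247/23, -1542/23, -549/23).

(247/23, -1542/23, -549/23)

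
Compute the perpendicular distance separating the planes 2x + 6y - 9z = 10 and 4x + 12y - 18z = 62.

Divide the second equation by 2 to match normals: 2x + 6y - 9z = 31.
Both planes have normal n = (2, 6, -9), |n| = 11. Any point on the first plane is at distance |31 − 10|/|n| = 21/11 from the second.

21/11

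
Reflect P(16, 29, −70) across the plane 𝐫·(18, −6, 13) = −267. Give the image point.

n = (18, −6, 13), |n|² = 529, n·P − (-267) = -529, so t = -529/529 = -1.
Foot F = P − (-1)·n = (34, 23, −57); the reflection is 2F − P = (52, 17, −44).

(52, 17, -44)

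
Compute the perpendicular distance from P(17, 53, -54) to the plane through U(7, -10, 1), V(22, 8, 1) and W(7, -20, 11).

UV = (15, 18, 0) and UW = (0, -10, 10), so a normal is n = UV × UW = (180, -150, -150).
n = (180, -150, -150); n·P − 2610 = 600; |n| = 30√86; distance = 600/(30√86) = 20/√86.

20/√86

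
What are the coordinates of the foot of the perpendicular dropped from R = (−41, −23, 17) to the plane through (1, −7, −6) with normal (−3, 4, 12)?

The perpendicular from R has direction n = (−3, 4, 12): r = (−41, −23, 17) + t(−3, 4, 12).
Substitute into the plane: n·(R + tn) = -103 gives 235 + 169t = -103, so t = -2.
Foot = (−41, −23, 17) + (-2)·(−3, 4, 12) = (−35, −31, −7).

(-35, -31, -7)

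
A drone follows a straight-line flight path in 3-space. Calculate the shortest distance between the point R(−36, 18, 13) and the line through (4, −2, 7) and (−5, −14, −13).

A direction vector is d = (−9, −12, −20).
AP = (−40, 20, 6), and AP × d = (−328, −854, 660).
|AP × d|² = 1272500 and |d|² = 625, so the distance is √(1272500/625) = √2036 = 2√509.

2√509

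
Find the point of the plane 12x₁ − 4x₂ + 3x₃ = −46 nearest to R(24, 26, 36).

The perpendicular from R has direction n = (12, −4, 3): r = (24, 26, 36) + μ(12, −4, 3).
Substitute into the plane: n·(R + μn) = -46 gives 292 + 169μ = -46, so μ = -2.
Foot = (24, 26, 36) + (-2)·(12, −4, 3) = (0, 34, 30).

(0, 34, 30)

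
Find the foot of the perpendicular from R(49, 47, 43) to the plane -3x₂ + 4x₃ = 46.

(49, 226/5, 227/5)

n = (0, -3, 4), |n|² = 25, and n·R − 46 = -15.
t = -15/25 = -3/5, so the foot is R − t·n = (49, 47, 43) − (-3/5)·(0, -3, 4) = (49, 226/5, 227/5).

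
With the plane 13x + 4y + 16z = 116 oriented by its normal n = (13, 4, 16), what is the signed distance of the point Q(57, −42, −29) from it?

n·Q − 116 = -7.
|n| = 21, so the signed distance is -7/21 = -1/3.

-1/3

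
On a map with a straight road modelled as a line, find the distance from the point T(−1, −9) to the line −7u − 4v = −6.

49/√65

d = |(-7)·(-1) + (-4)·(-9) − (-6)| / √(49 + 16) = |49|/√65 = 49/√65.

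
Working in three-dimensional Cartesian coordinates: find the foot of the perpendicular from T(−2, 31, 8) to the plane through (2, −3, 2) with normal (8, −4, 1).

The perpendicular from T has direction n = (8, −4, 1): r = (−2, 31, 8) + μ(8, −4, 1).
Substitute into the plane: n·(T + μn) = 30 gives -132 + 81μ = 30, so μ = 2.
Foot = (−2, 31, 8) + 2·(8, −4, 1) = (14, 23, 10).

(14, 23, 10)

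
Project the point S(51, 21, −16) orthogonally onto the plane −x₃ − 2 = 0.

(51, 21, -2)

The perpendicular from S has direction n = (0, 0, −1): r = (51, 21, −16) + t(0, 0, −1).
Substitute into the plane: n·(S + tn) = 2 gives 16 + 1t = 2, so t = -14.
Foot = (51, 21, −16) + (-14)·(0, 0, −1) = (51, 21, −2).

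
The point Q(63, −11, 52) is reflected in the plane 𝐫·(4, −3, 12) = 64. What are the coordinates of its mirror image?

n = (4, −3, 12), |n|² = 169, n·Q − 64 = 845, so t = 845/169 = 5.
Foot F = Q − 5·n = (43, 4, −8); the reflection is 2F − Q = (23, 19, −68).

(23, 19, -68)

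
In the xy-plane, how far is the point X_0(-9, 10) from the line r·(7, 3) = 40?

d = |7·(-9) + 3·10 − 40| / √(49 + 9) = |-73|/√58 = 73√58/58.

73/√58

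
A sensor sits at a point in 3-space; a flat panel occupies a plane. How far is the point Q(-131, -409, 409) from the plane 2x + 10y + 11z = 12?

n = (2, 10, 11); n·P − 12 = 135; |n| = 15; distance = 135/15 = 9.

9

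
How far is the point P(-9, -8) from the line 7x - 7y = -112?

15/√2

The normal to the line is n = (7, -7) with |n| = 7√2.
|n·P − (-112)| = |-7 − (-112)| = 105, so the distance is 105/(7√2) = 15/√2.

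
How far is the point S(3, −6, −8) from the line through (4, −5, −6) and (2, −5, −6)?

A direction vector is d = (−2, 0, 0).
AP = (−1, −1, −2), and AP × d = (0, 4, −2).
|AP × d|² = 20 and |d|² = 4, so the distance is √(20/4) = √5.

√5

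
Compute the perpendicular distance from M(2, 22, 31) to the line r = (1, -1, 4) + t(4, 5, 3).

Direction vector d = (4, 5, 3).
AP = (1, 23, 27); AP·d = 200, |AP|² = 1259, |d|² = 50.
distance² = |AP|² − (AP·d)²/|d|² = 1259 − 40000/50 = 459, so the distance is 3√51.

3√51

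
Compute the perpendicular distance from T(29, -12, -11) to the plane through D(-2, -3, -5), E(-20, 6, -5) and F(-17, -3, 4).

9/√70

DE = (-18, 9, 0) and DF = (-15, 0, 9), so a normal is n = DE × DF = (81, 162, 135).
Then n·(29, -12, -11) - (-1323) = 243.
|n| = √(6561 + 26244 + 18225) = 27√70, so the distance is |243|/(27√70) = 9/√70.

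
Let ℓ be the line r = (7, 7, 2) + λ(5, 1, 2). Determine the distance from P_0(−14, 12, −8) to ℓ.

Direction vector d = (5, 1, 2).
AP = (−21, 5, −10), and AP × d = (20, −8, −46).
|AP × d|² = 2580 and |d|² = 30, so the distance is √(2580/30) = √86.

√86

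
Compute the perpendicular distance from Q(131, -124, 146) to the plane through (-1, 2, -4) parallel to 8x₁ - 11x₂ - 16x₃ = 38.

Parallel planes share the normal n = (8, -11, -16); since (-1, 2, -4) lies on the plane, its equation is 8x₁ - 11x₂ - 16x₃ = 34.
d = |8·131 + (-11)·(-124) + (-16)·146 − 34| / √(64 + 121 + 256) = |42| / 21 = 2.

2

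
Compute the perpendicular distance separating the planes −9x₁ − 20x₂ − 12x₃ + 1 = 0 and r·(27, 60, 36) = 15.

Divide the second equation by -3 to match normals: −9x₁ − 20x₂ − 12x₃ = -5.
Both planes have normal n = (−9, −20, −12), |n| = 25. Any point on the first plane is at distance |(-5) − (-1)|/|n| = 4/25 from the second.

4/25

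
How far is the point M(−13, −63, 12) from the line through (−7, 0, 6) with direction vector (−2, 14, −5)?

Direction vector d = (−2, 14, −5).
AP = (−6, −63, 6), and AP × d = (231, −42, −210).
|AP × d|² = 99225 and |d|² = 225, so the distance is √(99225/225) = √441 = 21.

21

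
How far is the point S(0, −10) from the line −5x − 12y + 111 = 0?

The normal to the line is n = (−5, −12) with |n| = 13.
|n·S − (-111)| = |120 − (-111)| = 231, so the distance is 231/13.

231/13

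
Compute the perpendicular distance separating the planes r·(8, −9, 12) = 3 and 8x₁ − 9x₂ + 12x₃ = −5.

Both planes have normal n = (8, −9, 12), |n| = 17. Any point on the first plane is at distance |(-5) − 3|/|n| = 8/17 from the second.

8/17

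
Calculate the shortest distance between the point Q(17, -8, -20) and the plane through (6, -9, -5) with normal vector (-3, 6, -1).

6√46/23

The plane has equation n·(r − (6, -9, -5)) = 0, i.e. n·r = -67.
Then n·(17, -8, -20) - (-67) = -12.
|n| = √(9 + 36 + 1) = √46, so the distance is |-12|/√46 = 12/√46.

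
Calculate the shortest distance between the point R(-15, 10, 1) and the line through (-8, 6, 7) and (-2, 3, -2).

A direction vector is d = (6, -3, -9).
AP = (-7, 4, -6); AP·d = 0, |AP|² = 101, |d|² = 126.
distance² = |AP|² − (AP·d)²/|d|² = 101 − 0/126 = 101, so the distance is √101.

√101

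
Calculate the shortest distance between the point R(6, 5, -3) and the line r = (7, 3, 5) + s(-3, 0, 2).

Direction vector d = (-3, 0, 2).
AP = (-1, 2, -8); AP·d = -13, |AP|² = 69, |d|² = 13.
distance² = |AP|² − (AP·d)²/|d|² = 69 − 169/13 = 56, so the distance is 2√14.

2√14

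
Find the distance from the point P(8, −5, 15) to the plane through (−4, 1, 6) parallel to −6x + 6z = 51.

Parallel planes share the normal n = (−6, 0, 6); since (−4, 1, 6) lies on the plane, its equation is −6x + 6z = 60.
n = (−6, 0, 6); n·P − 60 = -18; |n| = 6√2; distance = 18/(6√2) = 3√2/2.

3/√2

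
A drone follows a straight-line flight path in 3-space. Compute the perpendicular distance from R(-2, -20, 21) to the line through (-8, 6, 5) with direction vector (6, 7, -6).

22

Direction vector d = (6, 7, -6).
AP = (6, -26, 16), and AP × d = (44, 132, 198).
|AP × d|² = 58564 and |d|² = 121, so the distance is √(58564/121) = √484 = 22.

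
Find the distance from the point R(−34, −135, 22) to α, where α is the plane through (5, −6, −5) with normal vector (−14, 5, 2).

The plane has equation n·(r − (5, −6, −5)) = 0, i.e. n·r = -110.
Then n·(−34, −135, 22) − (−110) = −45.
|n| = √(196 + 25 + 4) = 15, so the distance is |-45|/15 = 3.

3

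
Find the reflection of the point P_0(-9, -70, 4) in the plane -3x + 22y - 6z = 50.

(-27, 62, -32)

With n = (-3, 22, -6), the signed offset is (n·P_0 − 50)/|n|² = -1587/529 = -3.
P_0' = P_0 − 2t·n = (-9, -70, 4) − (-6)·(-3, 22, -6) = (-27, 62, -32).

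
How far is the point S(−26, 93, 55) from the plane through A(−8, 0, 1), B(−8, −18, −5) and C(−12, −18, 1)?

AB = (0, −18, −6) and AC = (−4, −18, 0), so a normal is n = AB × AC = (−108, 24, −72).
d = |(-108)·(-26) + 24·93 + (-72)·55 − 792| / √(11664 + 576 + 5184) = |288| / 132 = 24/11.

24/11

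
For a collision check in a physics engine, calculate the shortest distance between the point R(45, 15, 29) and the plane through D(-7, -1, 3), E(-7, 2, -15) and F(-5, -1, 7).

DE = (0, 3, -18) and DF = (2, 0, 4), so a normal is n = DE × DF = (12, -36, -6).
d = |12·45 + (-36)·15 + (-6)·29 − (-66)| / √(144 + 1296 + 36) = |-108| / (6√41) = 18/√41.

18/√41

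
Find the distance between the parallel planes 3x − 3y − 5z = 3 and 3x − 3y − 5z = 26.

Both planes have normal n = (3, −3, −5), |n| = √43. Any point on the first plane is at distance |26 − 3|/|n| = 23/√43 = 23√43/43 from the second.

23√43/43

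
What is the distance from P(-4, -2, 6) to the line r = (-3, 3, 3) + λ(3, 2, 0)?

√22

Direction vector d = (3, 2, 0).
AP = (-1, -5, 3), and AP × d = (-6, 9, 13).
|AP × d|² = 286 and |d|² = 13, so the distance is √(286/13) = √22.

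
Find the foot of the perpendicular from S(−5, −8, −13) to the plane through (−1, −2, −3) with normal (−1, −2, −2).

The perpendicular from S has direction n = (−1, −2, −2): r = (−5, −8, −13) + μ(−1, −2, −2).
Substitute into the plane: n·(S + μn) = 11 gives 47 + 9μ = 11, so μ = -4.
Foot = (−5, −8, −13) + (-4)·(−1, −2, −2) = (−1, 0, −5).

(-1, 0, -5)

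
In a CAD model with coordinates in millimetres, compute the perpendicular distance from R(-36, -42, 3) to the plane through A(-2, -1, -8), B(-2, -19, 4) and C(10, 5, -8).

AB = (0, -18, 12) and AC = (12, 6, 0), so a normal is n = AB × AC = (-72, 144, 216).
d = |(-72)·(-36) + 144·(-42) + 216·3 − (-1728)| / √(5184 + 20736 + 46656) = |-1080| / (72√14) = 15/√14.

15√14/14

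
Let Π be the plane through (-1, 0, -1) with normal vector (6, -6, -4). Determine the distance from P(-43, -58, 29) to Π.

The plane has equation n·(r − (-1, 0, -1)) = 0, i.e. n·r = -2.
Then n·(-43, -58, 29) - (-2) = -24.
|n| = √(36 + 36 + 16) = 2√22, so the distance is |-24|/(2√22) = 12/√22.

12/√22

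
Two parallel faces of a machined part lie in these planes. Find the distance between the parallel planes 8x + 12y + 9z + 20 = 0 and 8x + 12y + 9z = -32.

With common normal n = (8, 12, 9) (|n| = 17), the distance is |(-20) − (-32)|/|n| = 12/17.

12/17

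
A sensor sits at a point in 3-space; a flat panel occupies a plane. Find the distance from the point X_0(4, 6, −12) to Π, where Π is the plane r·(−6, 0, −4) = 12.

n = (−6, 0, −4); n·P − 12 = 12; |n| = 2√13; distance = 12/(2√13) = 6√13/13.

6/√13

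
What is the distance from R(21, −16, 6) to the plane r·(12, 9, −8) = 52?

8/17

d = |12·21 + 9·(-16) + (-8)·6 − 52| / √(144 + 81 + 64) = |8| / 17 = 8/17.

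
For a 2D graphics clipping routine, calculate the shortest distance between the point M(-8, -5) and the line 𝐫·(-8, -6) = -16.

d = |(-8)·(-8) + (-6)·(-5) − (-16)| / √(64 + 36) = |110|/10 = 11.

11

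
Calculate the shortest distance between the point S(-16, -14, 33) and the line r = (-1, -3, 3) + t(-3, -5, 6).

3√14

Direction vector d = (-3, -5, 6).
AP = (-15, -11, 30); AP·d = 280, |AP|² = 1246, |d|² = 70.
distance² = |AP|² − (AP·d)²/|d|² = 1246 − 78400/70 = 126, so the distance is 3√14.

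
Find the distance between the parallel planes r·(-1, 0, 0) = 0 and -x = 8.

With common normal n = (-1, 0, 0) (|n| = 1), the distance is |0 − 8|/|n| = 8/1 = 8.

8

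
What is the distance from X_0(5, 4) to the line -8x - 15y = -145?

d = |(-8)·5 + (-15)·4 − (-145)| / √(64 + 225) = |45|/17 = 45/17.

45/17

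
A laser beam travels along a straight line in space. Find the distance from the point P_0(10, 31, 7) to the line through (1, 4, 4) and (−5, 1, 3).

9√5

A direction vector is d = (−6, −3, −1).
AP = (9, 27, 3), and AP × d = (−18, −9, 135).
|AP × d|² = 18630 and |d|² = 46, so the distance is √(18630/46) = √405 = 9√5.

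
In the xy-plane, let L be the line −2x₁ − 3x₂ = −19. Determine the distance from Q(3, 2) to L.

7√13/13

The normal to the line is n = (−2, −3) with |n| = √13.
|n·Q − (-19)| = |-12 − (-19)| = 7, so the distance is 7/√13.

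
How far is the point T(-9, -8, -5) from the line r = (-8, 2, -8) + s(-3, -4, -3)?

2√19

Direction vector d = (-3, -4, -3).
AP = (-1, -10, 3); AP·d = 34, |AP|² = 110, |d|² = 34.
distance² = |AP|² − (AP·d)²/|d|² = 110 − 1156/34 = 76, so the distance is 2√19.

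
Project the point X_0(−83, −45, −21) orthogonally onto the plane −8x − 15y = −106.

n = (−8, −15, 0), |n|² = 289, and n·X_0 − (-106) = 1445.
t = 1445/289 = 5, so the foot is X_0 − t·n = (−83, −45, −21) − 5·(−8, −15, 0) = (−43, 30, −21).

(-43, 30, -21)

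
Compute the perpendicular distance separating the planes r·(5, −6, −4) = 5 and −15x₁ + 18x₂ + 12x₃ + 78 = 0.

3√77/11

Divide the second equation by -3 to match normals: 5x₁ − 6x₂ − 4x₃ = 26.
With common normal n = (5, −6, −4) (|n| = √77), the distance is |5 − 26|/|n| = 21/√77.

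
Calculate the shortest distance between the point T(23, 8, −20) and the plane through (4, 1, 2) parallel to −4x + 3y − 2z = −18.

11√29/29

Parallel planes share the normal n = (−4, 3, −2); since (4, 1, 2) lies on the plane, its equation is −4x + 3y − 2z = -17.
Then n·(23, 8, −20) − (−17) = −11.
|n| = √(16 + 9 + 4) = √29, so the distance is |-11|/√29 = 11/√29.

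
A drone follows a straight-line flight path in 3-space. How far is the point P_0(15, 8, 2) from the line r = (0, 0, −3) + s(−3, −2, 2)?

√161

Direction vector d = (−3, −2, 2).
AP = (15, 8, 5); AP·d = -51, |AP|² = 314, |d|² = 17.
distance² = |AP|² − (AP·d)²/|d|² = 314 − 2601/17 = 161, so the distance is √161.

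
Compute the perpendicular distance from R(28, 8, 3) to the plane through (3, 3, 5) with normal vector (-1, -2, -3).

29/√14

The plane has equation n·(r − (3, 3, 5)) = 0, i.e. n·r = -24.
Then n·(28, 8, 3) - (-24) = -29.
|n| = √(1 + 4 + 9) = √14, so the distance is |-29|/√14 = 29/√14.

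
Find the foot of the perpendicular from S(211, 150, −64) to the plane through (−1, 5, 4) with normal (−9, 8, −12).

The perpendicular from S has direction n = (−9, 8, −12): r = (211, 150, −64) + t(−9, 8, −12).
Substitute into the plane: n·(S + tn) = 1 gives 69 + 289t = 1, so t = -4/17.
Foot = (211, 150, −64) + (-4/17)·(−9, 8, −12) = (3623/17, 2518/17, −1040/17).

(3623/17, 2518/17, -1040/17)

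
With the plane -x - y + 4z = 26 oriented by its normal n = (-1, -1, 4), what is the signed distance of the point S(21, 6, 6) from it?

-29√2/6

n·S − 26 = -29.
|n| = 3√2, so the signed distance is -29√2/6.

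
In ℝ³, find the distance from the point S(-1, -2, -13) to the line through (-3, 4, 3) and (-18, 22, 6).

3√26

A direction vector is d = (-15, 18, 3).
AP = (2, -6, -16); AP·d = -186, |AP|² = 296, |d|² = 558.
distance² = |AP|² − (AP·d)²/|d|² = 296 − 34596/558 = 234, so the distance is 3√26.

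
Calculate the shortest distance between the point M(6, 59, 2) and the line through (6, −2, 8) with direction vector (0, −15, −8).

34

Direction vector d = (0, −15, −8).
AP = (0, 61, −6), and AP × d = (−578, 0, 0).
|AP × d|² = 334084 and |d|² = 289, so the distance is √(334084/289) = √1156 = 34.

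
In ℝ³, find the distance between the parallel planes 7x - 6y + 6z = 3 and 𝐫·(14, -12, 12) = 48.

Divide the second equation by 2 to match normals: 7x - 6y + 6z = 24.
Both planes have normal n = (7, -6, 6), |n| = 11. Any point on the first plane is at distance |24 − 3|/|n| = 21/11 from the second.

21/11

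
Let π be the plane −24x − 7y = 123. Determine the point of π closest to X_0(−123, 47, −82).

(-27, 75, -82)

The perpendicular from X_0 has direction n = (−24, −7, 0): r = (−123, 47, −82) + t(−24, −7, 0).
Substitute into the plane: n·(X_0 + tn) = 123 gives 2623 + 625t = 123, so t = -4.
Foot = (−123, 47, −82) + (-4)·(−24, −7, 0) = (−27, 75, −82).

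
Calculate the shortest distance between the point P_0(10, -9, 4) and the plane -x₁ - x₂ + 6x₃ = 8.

Normal vector n = (-1, -1, 6), and n·(10, -9, 4) - 8 = 15.
|n| = √(1 + 1 + 36) = √38, so the distance is |15|/√38 = 15√38/38.

15√38/38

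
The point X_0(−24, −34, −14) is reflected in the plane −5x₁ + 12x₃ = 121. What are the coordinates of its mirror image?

(-34, -34, 10)

With n = (−5, 0, 12), the signed offset is (n·X_0 − 121)/|n|² = -169/169 = -1.
X_0' = X_0 − 2t·n = (−24, −34, −14) − (-2)·(−5, 0, 12) = (−34, −34, 10).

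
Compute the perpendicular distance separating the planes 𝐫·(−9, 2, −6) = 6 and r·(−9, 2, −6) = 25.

19/11

With common normal n = (−9, 2, −6) (|n| = 11), the distance is |6 − 25|/|n| = 19/11.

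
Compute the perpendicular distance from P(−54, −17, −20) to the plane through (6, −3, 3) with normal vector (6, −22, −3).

The plane has equation n·(r − (6, −3, 3)) = 0, i.e. n·r = 93.
Then n·(−54, −17, −20) − 93 = 17.
|n| = √(36 + 484 + 9) = 23, so the distance is |17|/23 = 17/23.

17/23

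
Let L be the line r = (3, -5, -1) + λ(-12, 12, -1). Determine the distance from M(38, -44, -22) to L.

√586

Direction vector d = (-12, 12, -1).
AP = (35, -39, -21); AP·d = -867, |AP|² = 3187, |d|² = 289.
distance² = |AP|² − (AP·d)²/|d|² = 3187 − 751689/289 = 586, so the distance is √586.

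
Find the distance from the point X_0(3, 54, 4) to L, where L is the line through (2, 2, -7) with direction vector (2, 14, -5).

Direction vector d = (2, 14, -5).
AP = (1, 52, 11), and AP × d = (-414, 27, -90).
|AP × d|² = 180225 and |d|² = 225, so the distance is √(180225/225) = √801 = 3√89.

3√89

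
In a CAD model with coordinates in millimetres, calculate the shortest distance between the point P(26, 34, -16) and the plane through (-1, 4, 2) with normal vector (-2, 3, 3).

18/√22

The plane has equation n·(r − (-1, 4, 2)) = 0, i.e. n·r = 20.
n = (-2, 3, 3); n·P − 20 = -18; |n| = √22; distance = 18/√22.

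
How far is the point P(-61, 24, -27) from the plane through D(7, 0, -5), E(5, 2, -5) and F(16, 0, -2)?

2√11

DE = (-2, 2, 0) and DF = (9, 0, 3), so a normal is n = DE × DF = (6, 6, -18).
n = (6, 6, -18); n·P − 132 = 132; |n| = 6√11; distance = 132/(6√11) = 2√11.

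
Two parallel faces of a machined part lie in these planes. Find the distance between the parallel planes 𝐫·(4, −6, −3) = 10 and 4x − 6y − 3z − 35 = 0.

25√61/61

Both planes have normal n = (4, −6, −3), |n| = √61. Any point on the first plane is at distance |35 − 10|/|n| = 25/√61 from the second.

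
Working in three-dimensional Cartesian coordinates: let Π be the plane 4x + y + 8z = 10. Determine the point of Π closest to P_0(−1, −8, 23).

n = (4, 1, 8), |n|² = 81, and n·P_0 − 10 = 162.
t = 162/81 = 2, so the foot is P_0 − t·n = (−1, −8, 23) − 2·(4, 1, 8) = (−9, −10, 7).

(-9, -10, 7)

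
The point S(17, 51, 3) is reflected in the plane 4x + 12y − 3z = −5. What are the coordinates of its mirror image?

(-15, -45, 27)

With n = (4, 12, −3), the signed offset is (n·S − (-5))/|n|² = 676/169 = 4.
S' = S − 2t·n = (17, 51, 3) − 8·(4, 12, −3) = (−15, −45, 27).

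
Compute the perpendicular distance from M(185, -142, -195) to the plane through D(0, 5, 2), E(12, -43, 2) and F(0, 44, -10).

9

DE = (12, -48, 0) and DF = (0, 39, -12), so a normal is n = DE × DF = (576, 144, 468).
n = (576, 144, 468); n·P − 1656 = -6804; |n| = 756; distance = 6804/756 = 9.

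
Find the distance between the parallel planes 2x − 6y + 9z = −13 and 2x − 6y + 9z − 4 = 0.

With common normal n = (2, −6, 9) (|n| = 11), the distance is |(-13) − 4|/|n| = 17/11.

17/11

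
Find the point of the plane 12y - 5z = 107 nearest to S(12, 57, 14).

n = (0, 12, -5), |n|² = 169, and n·S − 107 = 507.
t = 507/169 = 3, so the foot is S − t·n = (12, 57, 14) − 3·(0, 12, -5) = (12, 21, 29).

(12, 21, 29)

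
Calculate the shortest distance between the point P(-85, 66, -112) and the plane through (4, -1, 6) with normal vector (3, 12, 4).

The plane has equation n·(r − (4, -1, 6)) = 0, i.e. n·r = 24.
n = (3, 12, 4); n·P − 24 = 65; |n| = 13; distance = 65/13 = 5.

5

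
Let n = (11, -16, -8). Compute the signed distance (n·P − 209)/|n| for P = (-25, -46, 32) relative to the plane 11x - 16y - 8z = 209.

n·P − 209 = -4.
|n| = 21, so the signed distance is -4/21.

-4/21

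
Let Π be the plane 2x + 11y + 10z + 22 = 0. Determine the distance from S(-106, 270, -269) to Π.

6

Normal vector n = (2, 11, 10), and n·(-106, 270, -269) - (-22) = 90.
|n| = √(4 + 121 + 100) = 15, so the distance is |90|/15 = 6.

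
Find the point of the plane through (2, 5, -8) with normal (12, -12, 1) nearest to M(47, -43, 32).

(-1, 5, 28)

n = (12, -12, 1), |n|² = 289, and n·M − (-44) = 1156.
t = 1156/289 = 4, so the foot is M − t·n = (47, -43, 32) − 4·(12, -12, 1) = (-1, 5, 28).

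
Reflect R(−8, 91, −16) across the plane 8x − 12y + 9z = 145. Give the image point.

(72, -29, 74)

n = (8, −12, 9), |n|² = 289, n·R − 145 = -1445, so t = -1445/289 = -5.
Foot F = R − (-5)·n = (32, 31, 29); the reflection is 2F − R = (72, −29, 74).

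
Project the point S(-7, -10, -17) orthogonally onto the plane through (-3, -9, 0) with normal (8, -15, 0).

(-111/17, -185/17, -17)

The perpendicular from S has direction n = (8, -15, 0): r = (-7, -10, -17) + t(8, -15, 0).
Substitute into the plane: n·(S + tn) = 111 gives 94 + 289t = 111, so t = 1/17.
Foot = (-7, -10, -17) + (1/17)·(8, -15, 0) = (-111/17, -185/17, -17).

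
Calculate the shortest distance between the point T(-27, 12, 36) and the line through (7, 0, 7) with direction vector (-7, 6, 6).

√205

Direction vector d = (-7, 6, 6).
AP = (-34, 12, 29); AP·d = 484, |AP|² = 2141, |d|² = 121.
distance² = |AP|² − (AP·d)²/|d|² = 2141 − 234256/121 = 205, so the distance is √205.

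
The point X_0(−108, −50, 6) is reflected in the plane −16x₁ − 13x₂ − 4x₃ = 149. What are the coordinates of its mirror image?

(52, 80, 46)

With n = (−16, −13, −4), the signed offset is (n·X_0 − 149)/|n|² = 2205/441 = 5.
X_0' = X_0 − 2t·n = (−108, −50, 6) − 10·(−16, −13, −4) = (52, 80, 46).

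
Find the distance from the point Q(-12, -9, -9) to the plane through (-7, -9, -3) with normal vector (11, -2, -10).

1/3

The plane has equation n·(r − (-7, -9, -3)) = 0, i.e. n·r = -29.
Then n·(-12, -9, -9) - (-29) = 5.
|n| = √(121 + 4 + 100) = 15, so the distance is |5|/15 = 1/3.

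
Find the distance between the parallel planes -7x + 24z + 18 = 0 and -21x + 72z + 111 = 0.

19/25

Divide the second equation by 3 to match normals: -7x + 24z = -37.
Both planes have normal n = (-7, 0, 24), |n| = 25. Any point on the first plane is at distance |(-37) − (-18)|/|n| = 19/25 from the second.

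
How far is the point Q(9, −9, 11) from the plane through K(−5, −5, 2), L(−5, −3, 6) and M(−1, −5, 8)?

KL = (0, 2, 4) and KM = (4, 0, 6), so a normal is n = KL × KM = (12, 16, −8).
d = |12·9 + 16·(-9) + (-8)·11 − (-156)| / √(144 + 256 + 64) = |32| / (4√29) = 8√29/29.

8/√29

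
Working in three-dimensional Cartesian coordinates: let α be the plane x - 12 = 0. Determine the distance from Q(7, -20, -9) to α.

Normal vector n = (1, 0, 0), and n·(7, -20, -9) - 12 = -5.
|n| = √(1 + 0 + 0) = 1, so the distance is |-5|/1 = 5.

5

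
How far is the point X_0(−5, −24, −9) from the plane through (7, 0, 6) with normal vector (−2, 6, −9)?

The plane has equation n·(r − (7, 0, 6)) = 0, i.e. n·r = -68.
Then n·(−5, −24, −9) − (−68) = 15.
|n| = √(4 + 36 + 81) = 11, so the distance is |15|/11 = 15/11.

15/11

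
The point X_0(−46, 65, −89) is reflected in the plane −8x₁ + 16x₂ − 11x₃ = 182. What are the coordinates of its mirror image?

n = (−8, 16, −11), |n|² = 441, n·X_0 − 182 = 2205, so t = 2205/441 = 5.
Foot F = X_0 − 5·n = (−6, −15, −34); the reflection is 2F − X_0 = (34, −95, 21).

(34, -95, 21)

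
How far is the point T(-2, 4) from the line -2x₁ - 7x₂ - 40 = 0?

d = |(-2)·(-2) + (-7)·4 − 40| / √(4 + 49) = |-64|/√53 = 64/√53.

64√53/53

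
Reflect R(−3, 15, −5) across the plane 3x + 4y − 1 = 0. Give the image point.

(-15, -1, -5)

With n = (3, 4, 0), the signed offset is (n·R − 1)/|n|² = 50/25 = 2.
R' = R − 2t·n = (−3, 15, −5) − 4·(3, 4, 0) = (−15, −1, −5).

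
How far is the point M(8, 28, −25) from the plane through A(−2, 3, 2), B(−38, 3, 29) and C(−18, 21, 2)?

2

AB = (−36, 0, 27) and AC = (−16, 18, 0), so a normal is n = AB × AC = (−486, −432, −648).
d = |(-486)·8 + (-432)·28 + (-648)·(-25) − (-1620)| / √(236196 + 186624 + 419904) = |1836| / 918 = 2.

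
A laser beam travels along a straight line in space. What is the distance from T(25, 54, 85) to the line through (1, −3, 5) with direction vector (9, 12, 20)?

15

Direction vector d = (9, 12, 20).
AP = (24, 57, 80), and AP × d = (180, 240, −225).
|AP × d|² = 140625 and |d|² = 625, so the distance is √(140625/625) = √225 = 15.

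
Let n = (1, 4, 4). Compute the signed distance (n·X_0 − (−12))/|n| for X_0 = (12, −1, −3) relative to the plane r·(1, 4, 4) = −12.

8/√33

n·X_0 − (-12) = 8.
|n| = √33, so the signed distance is 8/√33.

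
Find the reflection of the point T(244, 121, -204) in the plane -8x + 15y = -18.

(4036/17, 2267/17, -204)

With n = (-8, 15, 0), the signed offset is (n·T − (-18))/|n|² = -119/289 = -7/17.
T' = T − 2t·n = (244, 121, -204) − (-14/17)·(-8, 15, 0) = (4036/17, 2267/17, -204).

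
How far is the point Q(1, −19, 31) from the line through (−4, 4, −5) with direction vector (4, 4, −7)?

√554

Direction vector d = (4, 4, −7).
AP = (5, −23, 36); AP·d = -324, |AP|² = 1850, |d|² = 81.
distance² = |AP|² − (AP·d)²/|d|² = 1850 − 104976/81 = 554, so the distance is √554.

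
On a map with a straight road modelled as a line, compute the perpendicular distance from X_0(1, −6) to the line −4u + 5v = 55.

d = |(-4)·1 + 5·(-6) − 55| / √(16 + 25) = |-89|/√41 = 89√41/41.

89/√41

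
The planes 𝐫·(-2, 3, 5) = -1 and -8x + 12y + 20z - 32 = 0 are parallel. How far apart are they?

Divide the second equation by 4 to match normals: -2x + 3y + 5z = 8.
With common normal n = (-2, 3, 5) (|n| = √38), the distance is |(-1) − 8|/|n| = 9/√38.

9/√38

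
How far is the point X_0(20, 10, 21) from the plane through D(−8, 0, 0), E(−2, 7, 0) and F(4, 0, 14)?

DE = (6, 7, 0) and DF = (12, 0, 14), so a normal is n = DE × DF = (98, −84, −84).
Then n·(20, 10, 21) − (−784) = 140.
|n| = √(9604 + 7056 + 7056) = 154, so the distance is |140|/154 = 10/11.

10/11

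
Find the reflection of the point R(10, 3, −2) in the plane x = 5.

With n = (1, 0, 0), the signed offset is (n·R − 5)/|n|² = 5/1 = 5.
R' = R − 2t·n = (10, 3, −2) − 10·(1, 0, 0) = (0, 3, −2).

(0, 3, -2)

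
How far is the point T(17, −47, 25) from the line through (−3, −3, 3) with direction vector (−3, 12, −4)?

Direction vector d = (−3, 12, −4).
AP = (20, −44, 22); AP·d = -676, |AP|² = 2820, |d|² = 169.
distance² = |AP|² − (AP·d)²/|d|² = 2820 − 456976/169 = 116, so the distance is 2√29.

2√29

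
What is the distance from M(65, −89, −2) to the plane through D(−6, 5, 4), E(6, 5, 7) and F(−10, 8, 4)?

7

DE = (12, 0, 3) and DF = (−4, 3, 0), so a normal is n = DE × DF = (−9, −12, 36).
Then n·(65, −89, −2) − 138 = 273.
|n| = √(81 + 144 + 1296) = 39, so the distance is |273|/39 = 7.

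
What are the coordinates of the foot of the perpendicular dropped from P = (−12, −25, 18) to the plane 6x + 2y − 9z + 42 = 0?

The perpendicular from P has direction n = (6, 2, −9): r = (−12, −25, 18) + μ(6, 2, −9).
Substitute into the plane: n·(P + μn) = -42 gives -284 + 121μ = -42, so μ = 2.
Foot = (−12, −25, 18) + 2·(6, 2, −9) = (0, −21, 0).

(0, -21, 0)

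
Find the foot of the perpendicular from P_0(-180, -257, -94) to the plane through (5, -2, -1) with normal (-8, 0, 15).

The perpendicular from P_0 has direction n = (-8, 0, 15): r = (-180, -257, -94) + λ(-8, 0, 15).
Substitute into the plane: n·(P_0 + λn) = -55 gives 30 + 289λ = -55, so λ = -5/17.
Foot = (-180, -257, -94) + (-5/17)·(-8, 0, 15) = (-3020/17, -257, -1673/17).

(-3020/17, -257, -1673/17)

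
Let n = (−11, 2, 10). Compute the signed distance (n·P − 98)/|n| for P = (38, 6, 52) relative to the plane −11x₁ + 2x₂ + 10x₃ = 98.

16/15

n·P − 98 = 16.
|n| = 15, so the signed distance is 16/15.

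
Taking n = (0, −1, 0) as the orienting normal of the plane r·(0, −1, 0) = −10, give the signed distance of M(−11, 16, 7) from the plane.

n·M − (-10) = -6.
|n| = 1, so the signed distance is -6/1 = -6.

-6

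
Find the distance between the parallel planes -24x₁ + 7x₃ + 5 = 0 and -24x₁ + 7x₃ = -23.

18/25

With common normal n = (-24, 0, 7) (|n| = 25), the distance is |(-5) − (-23)|/|n| = 18/25.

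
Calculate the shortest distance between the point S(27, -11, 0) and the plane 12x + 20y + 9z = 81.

Normal vector n = (12, 20, 9), and n·(27, -11, 0) - 81 = 23.
|n| = √(144 + 400 + 81) = 25, so the distance is |23|/25 = 23/25.

23/25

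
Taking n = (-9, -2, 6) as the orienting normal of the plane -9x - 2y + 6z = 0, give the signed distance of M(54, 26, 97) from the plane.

n·M − 0 = 44.
|n| = 11, so the signed distance is 44/11 = 4.

4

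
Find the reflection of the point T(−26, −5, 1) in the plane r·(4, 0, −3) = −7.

With n = (4, 0, −3), the signed offset is (n·T − (-7))/|n|² = -100/25 = -4.
T' = T − 2t·n = (−26, −5, 1) − (-8)·(4, 0, −3) = (6, −5, −23).

(6, -5, -23)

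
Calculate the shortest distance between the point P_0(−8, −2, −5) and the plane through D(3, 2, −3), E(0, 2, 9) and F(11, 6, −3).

14/9

DE = (−3, 0, 12) and DF = (8, 4, 0), so a normal is n = DE × DF = (−48, 96, −12).
d = |(-48)·(-8) + 96·(-2) + (-12)·(-5) − 84| / √(2304 + 9216 + 144) = |168| / 108 = 14/9.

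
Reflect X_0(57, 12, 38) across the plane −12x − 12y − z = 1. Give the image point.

With n = (−12, −12, −1), the signed offset is (n·X_0 − 1)/|n|² = -867/289 = -3.
X_0' = X_0 − 2t·n = (57, 12, 38) − (-6)·(−12, −12, −1) = (−15, −60, 32).

(-15, -60, 32)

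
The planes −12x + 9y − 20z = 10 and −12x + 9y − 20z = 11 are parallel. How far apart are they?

1/25

With common normal n = (−12, 9, −20) (|n| = 25), the distance is |10 − 11|/|n| = 1/25.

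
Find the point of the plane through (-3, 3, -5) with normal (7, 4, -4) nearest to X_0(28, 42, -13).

(-7, 22, 7)

n = (7, 4, -4), |n|² = 81, and n·X_0 − 11 = 405.
t = 405/81 = 5, so the foot is X_0 − t·n = (28, 42, -13) − 5·(7, 4, -4) = (-7, 22, 7).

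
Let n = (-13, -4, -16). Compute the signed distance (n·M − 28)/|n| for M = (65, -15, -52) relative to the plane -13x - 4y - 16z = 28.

n·M − 28 = 19.
|n| = 21, so the signed distance is 19/21.

19/21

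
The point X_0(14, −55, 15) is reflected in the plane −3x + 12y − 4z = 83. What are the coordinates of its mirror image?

(-16, 65, -25)

n = (−3, 12, −4), |n|² = 169, n·X_0 − 83 = -845, so t = -845/169 = -5.
Foot F = X_0 − (-5)·n = (−1, 5, −5); the reflection is 2F − X_0 = (−16, 65, −25).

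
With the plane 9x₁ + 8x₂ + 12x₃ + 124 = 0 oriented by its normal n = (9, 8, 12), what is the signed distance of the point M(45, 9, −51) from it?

n·M − (-124) = -11.
|n| = 17, so the signed distance is -11/17.

-11/17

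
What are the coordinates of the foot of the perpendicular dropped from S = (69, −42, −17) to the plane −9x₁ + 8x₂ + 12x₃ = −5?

(33, -10, 31)

n = (−9, 8, 12), |n|² = 289, and n·S − (-5) = -1156.
t = -1156/289 = -4, so the foot is S − t·n = (69, −42, −17) − (-4)·(−9, 8, 12) = (33, −10, 31).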